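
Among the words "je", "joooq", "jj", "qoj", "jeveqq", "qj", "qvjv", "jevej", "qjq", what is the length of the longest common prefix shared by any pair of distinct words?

4

Equivalently: take the maximum, over all pairs, of their longest common prefix length.
e.g. "jevej" and "jeveqq" share the prefix "jeve" of length 4; no pair shares a longer one.
Longest shared-prefix length: 4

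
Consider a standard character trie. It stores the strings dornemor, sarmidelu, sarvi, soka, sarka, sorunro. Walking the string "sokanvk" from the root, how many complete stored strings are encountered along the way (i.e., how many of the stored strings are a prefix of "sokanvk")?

Walk "sokanvk" from the root; an end-of-word marker is hit whenever a stored word is a prefix of "sokanvk".
Prefixes of the query that are stored words: "soka"
Count: 1

1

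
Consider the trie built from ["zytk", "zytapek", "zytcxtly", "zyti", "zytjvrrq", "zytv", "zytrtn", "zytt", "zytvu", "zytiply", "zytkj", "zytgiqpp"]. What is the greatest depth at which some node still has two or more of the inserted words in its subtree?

Equivalently: take the maximum, over all pairs, of their longest common prefix length.
e.g. "zyti" and "zytiply" share the prefix "zyti" of length 4; no pair shares a longer one.
Longest shared-prefix length: 4

4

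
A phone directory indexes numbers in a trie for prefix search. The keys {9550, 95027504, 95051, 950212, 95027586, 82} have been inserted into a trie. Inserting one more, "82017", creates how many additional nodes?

3

The longest prefix of "82017" already in the trie is "82" (length 2).
So 5 − 2 = 3 new nodes.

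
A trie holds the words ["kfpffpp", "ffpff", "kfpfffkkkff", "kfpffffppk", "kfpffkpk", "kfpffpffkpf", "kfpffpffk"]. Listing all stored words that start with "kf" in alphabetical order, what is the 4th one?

Filter for "kf…" and sort: "kfpffffppk", "kfpfffkkkff", "kfpffkpk", "kfpffpffk", "kfpffpffkpf", "kfpffpp"
Position 4: kfpffpffk

kfpffpffk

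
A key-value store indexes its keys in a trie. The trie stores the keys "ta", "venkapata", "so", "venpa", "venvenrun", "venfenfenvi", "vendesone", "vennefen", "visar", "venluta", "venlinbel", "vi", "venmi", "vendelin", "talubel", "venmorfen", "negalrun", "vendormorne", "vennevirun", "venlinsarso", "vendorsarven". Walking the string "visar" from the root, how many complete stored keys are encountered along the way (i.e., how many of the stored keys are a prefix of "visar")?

Traverse "visar" character by character; count nodes along the way that are marked as word ends.
Prefixes of the query that are stored words: "vi", "visar"
Count: 2

2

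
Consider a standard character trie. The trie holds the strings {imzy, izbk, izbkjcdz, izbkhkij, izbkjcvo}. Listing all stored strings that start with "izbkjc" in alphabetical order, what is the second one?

izbkjcvo

Words with prefix "izbkjc", in lexicographic order: "izbkjcdz", "izbkjcvo"
The 2nd is izbkjcvo.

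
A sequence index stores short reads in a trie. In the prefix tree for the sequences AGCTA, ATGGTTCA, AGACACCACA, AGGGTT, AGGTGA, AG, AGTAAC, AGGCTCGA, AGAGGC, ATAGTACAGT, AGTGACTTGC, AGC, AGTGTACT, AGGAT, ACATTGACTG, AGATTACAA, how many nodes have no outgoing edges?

14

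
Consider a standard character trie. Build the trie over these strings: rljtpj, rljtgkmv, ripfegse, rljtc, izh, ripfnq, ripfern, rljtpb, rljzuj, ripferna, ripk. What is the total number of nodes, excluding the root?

31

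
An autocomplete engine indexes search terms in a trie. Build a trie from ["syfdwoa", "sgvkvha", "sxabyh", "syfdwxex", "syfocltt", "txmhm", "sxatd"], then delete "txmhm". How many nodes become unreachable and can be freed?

5

After clearing the end-marker at "txmhm", prune upward until reaching a node still needed by another word.
No other word shares any prefix with "txmhm", so all 5 of its nodes go.
Nodes removed: 5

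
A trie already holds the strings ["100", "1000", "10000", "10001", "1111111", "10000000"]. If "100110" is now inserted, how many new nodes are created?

The longest prefix of "100110" already in the trie is "100" (length 3).
So 6 − 3 = 3 new nodes.

3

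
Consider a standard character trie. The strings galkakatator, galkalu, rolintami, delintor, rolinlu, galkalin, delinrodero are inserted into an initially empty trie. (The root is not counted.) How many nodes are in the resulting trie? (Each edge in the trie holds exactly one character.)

Insert word by word; a character creates a node only if that edge doesn't already exist:
  "galkakatator" → 12 new (g, a, l, k, a, k, a, t, a, t, o, r)
  "galkalu" → prefix "galka" already present; 2 new (l, u)
  "rolintami" → 9 new (r, o, l, i, n, t, a, m, i)
  "delintor" → 8 new (d, e, l, i, n, t, o, r)
  "rolinlu" → prefix "rolin" already present; 2 new (l, u)
  "galkalin" → prefix "galkal" already present; 2 new (i, n)
  "delinrodero" → prefix "delin" already present; 6 new (r, o, d, e, r, o)
Total nodes = 12 + 2 + 9 + 8 + 2 + 2 + 6 = 41

41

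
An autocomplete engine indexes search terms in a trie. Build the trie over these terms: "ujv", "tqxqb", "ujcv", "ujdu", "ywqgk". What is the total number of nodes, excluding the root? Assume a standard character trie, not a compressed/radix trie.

17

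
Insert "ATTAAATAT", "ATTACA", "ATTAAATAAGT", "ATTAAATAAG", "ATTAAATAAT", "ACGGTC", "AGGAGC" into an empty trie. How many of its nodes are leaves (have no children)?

6

Leaves are exactly the stored words that no other stored word extends.
Those words: "ACGGTC", "AGGAGC", "ATTAAATAAGT", "ATTAAATAAT", "ATTAAATAT", "ATTACA"
Leaf count: 6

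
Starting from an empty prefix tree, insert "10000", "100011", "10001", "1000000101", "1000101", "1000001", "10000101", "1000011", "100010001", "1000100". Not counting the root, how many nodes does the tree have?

Trie structure (* marks end of a word):
(root)
└─ 1
   └─ 0
      └─ 0
         └─ 0
            ├─ 0 *
            │  ├─ 0
            │  │  ├─ 0
            │  │  │  └─ 1
            │  │  │     └─ 0
            │  │  │        └─ 1 *
            │  │  └─ 1 *
            │  └─ 1
            │     ├─ 0
            │     │  └─ 1 *
            │     └─ 1 *
            └─ 1 *
               ├─ 0
               │  ├─ 0 *
               │  │  └─ 0
               │  │     └─ 1 *
               │  └─ 1 *
               └─ 1 *
Counting every labelled node above: 22.

22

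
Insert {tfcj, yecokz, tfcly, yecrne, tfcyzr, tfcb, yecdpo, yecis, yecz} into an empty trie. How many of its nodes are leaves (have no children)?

Leaves are exactly the stored words that no other stored word extends.
Those words: "tfcb", "tfcj", "tfcly", "tfcyzr", "yecdpo", "yecis", "yecokz", "yecrne", "yecz"
Leaf count: 9

9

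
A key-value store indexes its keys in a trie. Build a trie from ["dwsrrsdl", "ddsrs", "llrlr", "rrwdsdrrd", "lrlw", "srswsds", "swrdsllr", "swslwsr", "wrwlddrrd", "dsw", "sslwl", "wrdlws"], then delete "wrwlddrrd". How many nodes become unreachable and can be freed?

A node on "wrwlddrrd"'s path can go only if nothing else ends at it or branches off below it.
The suffix "wlddrrd" (7 nodes) is used only by "wrwlddrrd"; the node for "wr" still has the child "d", so pruning stops there.
Nodes removed: 7

7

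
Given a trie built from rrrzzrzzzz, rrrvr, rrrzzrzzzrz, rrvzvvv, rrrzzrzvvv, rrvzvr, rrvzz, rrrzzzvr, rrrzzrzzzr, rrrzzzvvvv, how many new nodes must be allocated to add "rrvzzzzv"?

3

Walking "rrvzzzzv" from the root, the first 5 characters ("rrvzz") follow existing edges; "z" is the first miss.
Each of the 3 remaining characters creates one node.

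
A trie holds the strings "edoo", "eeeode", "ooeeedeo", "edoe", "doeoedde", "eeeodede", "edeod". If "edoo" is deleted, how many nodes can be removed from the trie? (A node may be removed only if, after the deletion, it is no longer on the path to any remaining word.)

1

After clearing the end-marker at "edoo", prune upward until reaching a node still needed by another word.
The suffix "o" (1 node) is used only by "edoo"; the node for "edo" still has the child "e", so pruning stops there.
Nodes removed: 1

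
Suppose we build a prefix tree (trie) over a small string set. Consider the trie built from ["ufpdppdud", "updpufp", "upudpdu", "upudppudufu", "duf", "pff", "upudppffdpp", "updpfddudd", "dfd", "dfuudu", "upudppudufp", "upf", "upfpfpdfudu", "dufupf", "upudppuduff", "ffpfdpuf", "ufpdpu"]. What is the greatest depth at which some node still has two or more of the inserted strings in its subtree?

10

Equivalently: take the maximum, over all pairs, of their longest common prefix length.
e.g. "upudppuduff" and "upudppudufp" share the prefix "upudppuduf" of length 10; no pair shares a longer one.
Longest shared-prefix length: 10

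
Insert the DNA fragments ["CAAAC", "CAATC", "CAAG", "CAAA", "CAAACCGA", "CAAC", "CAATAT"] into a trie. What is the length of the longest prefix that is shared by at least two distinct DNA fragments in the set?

Equivalently: take the maximum, over all pairs, of their longest common prefix length.
e.g. "CAAAC" and "CAAACCGA" share the prefix "CAAAC" of length 5; no pair shares a longer one.
Longest shared-prefix length: 5

5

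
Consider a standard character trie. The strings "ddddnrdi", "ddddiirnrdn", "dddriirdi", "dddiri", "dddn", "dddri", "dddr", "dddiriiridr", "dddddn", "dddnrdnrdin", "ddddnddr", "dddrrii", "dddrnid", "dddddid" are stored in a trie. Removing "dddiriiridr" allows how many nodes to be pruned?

5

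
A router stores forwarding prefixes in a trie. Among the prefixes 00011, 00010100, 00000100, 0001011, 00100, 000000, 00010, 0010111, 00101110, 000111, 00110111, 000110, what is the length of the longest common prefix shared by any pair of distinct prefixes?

Look for the deepest trie node that still has at least two words in its subtree.
e.g. "0010111" and "00101110" share the prefix "0010111" of length 7; no pair shares a longer one.
Longest shared-prefix length: 7

7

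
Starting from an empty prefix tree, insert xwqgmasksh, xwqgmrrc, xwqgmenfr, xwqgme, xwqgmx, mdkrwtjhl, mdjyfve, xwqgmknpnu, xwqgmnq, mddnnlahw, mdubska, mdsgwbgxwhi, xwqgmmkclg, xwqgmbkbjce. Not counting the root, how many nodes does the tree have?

71

For each word, the new-node count is its length minus the longest prefix already in the trie:
  "xwqgmasksh" → 10 new (x, w, q, g, m, a, s, k, s, h)
  "xwqgmrrc" → prefix "xwqgm" already present; 3 new (r, r, c)
  "xwqgmenfr" → prefix "xwqgm" already present; 4 new (e, n, f, r)
  "xwqgme" → prefix "xwqgme" already present; 0 new (none)
  "xwqgmx" → prefix "xwqgm" already present; 1 new (x)
  "mdkrwtjhl" → 9 new (m, d, k, r, w, t, j, h, l)
  "mdjyfve" → prefix "md" already present; 5 new (j, y, f, v, e)
  "xwqgmknpnu" → prefix "xwqgm" already present; 5 new (k, n, p, n, u)
  "xwqgmnq" → prefix "xwqgm" already present; 2 new (n, q)
  "mddnnlahw" → prefix "md" already present; 7 new (d, n, n, l, a, h, w)
  "mdubska" → prefix "md" already present; 5 new (u, b, s, k, a)
  "mdsgwbgxwhi" → prefix "md" already present; 9 new (s, g, w, b, g, x, w, h, i)
  "xwqgmmkclg" → prefix "xwqgm" already present; 5 new (m, k, c, l, g)
  "xwqgmbkbjce" → prefix "xwqgm" already present; 6 new (b, k, b, j, c, e)
Total nodes = 10 + 3 + 4 + 0 + 1 + 9 + 5 + 5 + 2 + 7 + 5 + 9 + 5 + 6 = 71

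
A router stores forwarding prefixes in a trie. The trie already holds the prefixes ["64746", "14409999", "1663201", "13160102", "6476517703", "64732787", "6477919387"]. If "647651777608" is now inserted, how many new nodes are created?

4

Walking "647651777608" from the root, the first 8 characters ("64765177") follow existing edges; "7" is the first miss.
Each of the 4 remaining characters creates one node.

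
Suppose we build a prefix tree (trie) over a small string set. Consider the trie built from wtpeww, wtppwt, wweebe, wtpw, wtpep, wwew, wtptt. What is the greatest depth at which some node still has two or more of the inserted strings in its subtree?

4

Look for the deepest trie node that still has at least two words in its subtree.
e.g. "wtpep" and "wtpeww" share the prefix "wtpe" of length 4; no pair shares a longer one.
Longest shared-prefix length: 4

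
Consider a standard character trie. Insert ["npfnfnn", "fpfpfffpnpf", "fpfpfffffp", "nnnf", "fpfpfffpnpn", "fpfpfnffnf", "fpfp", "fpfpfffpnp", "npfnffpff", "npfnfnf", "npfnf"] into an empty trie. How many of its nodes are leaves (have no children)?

8

Leaves are exactly the stored words that no other stored word extends.
Those words: "fpfpfffffp", "fpfpfffpnpf", "fpfpfffpnpn", "fpfpfnffnf", "nnnf", "npfnffpff", "npfnfnf", "npfnfnn"
Leaf count: 8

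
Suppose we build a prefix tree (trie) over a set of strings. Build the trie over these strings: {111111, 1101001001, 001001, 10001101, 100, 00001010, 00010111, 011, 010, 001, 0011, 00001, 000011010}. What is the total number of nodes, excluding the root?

46

For each word, the new-node count is its length minus the longest prefix already in the trie:
  "111111" → 6 new (1, 1, 1, 1, 1, 1)
  "1101001001" → prefix "11" already present; 8 new (0, 1, 0, 0, 1, 0, 0, 1)
  "001001" → 6 new (0, 0, 1, 0, 0, 1)
  "10001101" → prefix "1" already present; 7 new (0, 0, 0, 1, 1, 0, 1)
  "100" → prefix "100" already present; 0 new (none)
  "00001010" → prefix "00" already present; 6 new (0, 0, 1, 0, 1, 0)
  "00010111" → prefix "000" already present; 5 new (1, 0, 1, 1, 1)
  "011" → prefix "0" already present; 2 new (1, 1)
  "010" → prefix "01" already present; 1 new (0)
  "001" → prefix "001" already present; 0 new (none)
  "0011" → prefix "001" already present; 1 new (1)
  "00001" → prefix "00001" already present; 0 new (none)
  "000011010" → prefix "00001" already present; 4 new (1, 0, 1, 0)
Total nodes = 6 + 8 + 6 + 7 + 0 + 6 + 5 + 2 + 1 + 0 + 1 + 0 + 4 = 46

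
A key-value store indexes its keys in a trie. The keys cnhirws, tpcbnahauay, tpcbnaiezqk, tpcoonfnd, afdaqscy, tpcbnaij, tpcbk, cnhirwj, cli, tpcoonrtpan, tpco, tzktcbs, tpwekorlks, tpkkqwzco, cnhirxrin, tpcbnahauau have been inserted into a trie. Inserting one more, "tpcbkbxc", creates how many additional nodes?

3

The longest prefix of "tpcbkbxc" already in the trie is "tpcbk" (length 5).
So 8 − 5 = 3 new nodes.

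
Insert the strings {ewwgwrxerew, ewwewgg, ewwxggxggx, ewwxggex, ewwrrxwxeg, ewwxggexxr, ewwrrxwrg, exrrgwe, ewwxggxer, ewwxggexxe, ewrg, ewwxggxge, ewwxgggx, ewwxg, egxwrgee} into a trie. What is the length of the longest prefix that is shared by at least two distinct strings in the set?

9

Equivalently: take the maximum, over all pairs, of their longest common prefix length.
"ewwxggexxe" and "ewwxggexxr" agree on "ewwxggexx" (9 characters) before diverging; nothing deeper is shared.
Longest shared-prefix length: 9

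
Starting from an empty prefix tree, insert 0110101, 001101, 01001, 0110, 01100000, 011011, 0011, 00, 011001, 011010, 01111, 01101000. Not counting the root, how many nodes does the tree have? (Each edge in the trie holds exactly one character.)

Count nodes per top-level branch (shared prefixes stored once):
  '0'-branch (00, 0011, 001101, 01001, 0110, 01100000, 011001, 011010, 01101000, 0110101, 011011, 01111): 25 nodes
Sum: 25

25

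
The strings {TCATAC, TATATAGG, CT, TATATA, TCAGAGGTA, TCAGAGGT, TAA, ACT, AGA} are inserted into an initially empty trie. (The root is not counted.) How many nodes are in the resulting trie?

27

Trie structure (* marks end of a word):
(root)
├─ A
│  ├─ C
│  │  └─ T *
│  └─ G
│     └─ A *
├─ C
│  └─ T *
└─ T
   ├─ A
   │  ├─ A *
   │  └─ T
   │     └─ A
   │        └─ T
   │           └─ A *
   │              └─ G
   │                 └─ G *
   └─ C
      └─ A
         ├─ G
         │  └─ A
         │     └─ G
         │        └─ G
         │           └─ T *
         │              └─ A *
         └─ T
            └─ A
               └─ C *
Counting every labelled node above: 27.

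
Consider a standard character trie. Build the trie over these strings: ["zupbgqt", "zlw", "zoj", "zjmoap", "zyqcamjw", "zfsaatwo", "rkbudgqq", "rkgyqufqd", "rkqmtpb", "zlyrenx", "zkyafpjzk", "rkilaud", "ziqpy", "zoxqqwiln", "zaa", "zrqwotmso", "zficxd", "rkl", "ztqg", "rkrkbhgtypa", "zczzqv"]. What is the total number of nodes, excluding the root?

Count nodes per top-level branch (shared prefixes stored once):
  'r'-branch (rkbudgqq, rkgyqufqd, rkilaud, rkl, rkqmtpb, rkrkbhgtypa): 35 nodes
  'z'-branch (zaa, zczzqv, zficxd, zfsaatwo, ziqpy, zjmoap, zkyafpjzk, zlw, zlyrenx, zoj, zoxqqwiln, zrqwotmso, ztqg, zupbgqt, zyqcamjw): 76 nodes
Sum: 111

111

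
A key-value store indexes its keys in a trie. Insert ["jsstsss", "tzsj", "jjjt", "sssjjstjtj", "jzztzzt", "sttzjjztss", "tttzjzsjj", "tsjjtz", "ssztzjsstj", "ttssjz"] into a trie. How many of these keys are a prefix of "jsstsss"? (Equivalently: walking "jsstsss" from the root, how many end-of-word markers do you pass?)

Traverse "jsstsss" character by character; count nodes along the way that are marked as word ends.
Prefixes of the query that are stored words: "jsstsss"
Count: 1

1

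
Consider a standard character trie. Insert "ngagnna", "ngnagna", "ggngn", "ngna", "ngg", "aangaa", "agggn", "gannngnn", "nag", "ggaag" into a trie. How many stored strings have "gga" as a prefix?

Walk to "gga"; the words in its subtree are exactly those with that prefix.
Matches: "ggaag"
Count: 1

1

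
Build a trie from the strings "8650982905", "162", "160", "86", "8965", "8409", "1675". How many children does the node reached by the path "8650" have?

1

The children of the "8650" node are the distinct next characters among strings starting with "8650".
Characters that immediately follow "8650" among the stored strings: {9}.
That node has 1 child edge.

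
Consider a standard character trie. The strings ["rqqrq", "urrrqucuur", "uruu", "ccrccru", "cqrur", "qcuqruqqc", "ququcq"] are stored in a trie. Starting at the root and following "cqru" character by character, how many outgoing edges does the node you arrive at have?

1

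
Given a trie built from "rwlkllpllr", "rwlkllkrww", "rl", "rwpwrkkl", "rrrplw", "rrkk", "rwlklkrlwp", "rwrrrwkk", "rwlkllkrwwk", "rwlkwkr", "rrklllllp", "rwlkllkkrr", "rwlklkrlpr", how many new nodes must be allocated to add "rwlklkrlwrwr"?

Walking "rwlklkrlwrwr" from the root, the first 9 characters ("rwlklkrlw") follow existing edges; "r" is the first miss.
So 12 − 9 = 3 new nodes.

3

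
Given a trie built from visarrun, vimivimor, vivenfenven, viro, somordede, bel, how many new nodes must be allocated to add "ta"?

Nothing in the trie begins with "t"; the whole of "ta" is new.
2 − 0 = 2 new nodes.

2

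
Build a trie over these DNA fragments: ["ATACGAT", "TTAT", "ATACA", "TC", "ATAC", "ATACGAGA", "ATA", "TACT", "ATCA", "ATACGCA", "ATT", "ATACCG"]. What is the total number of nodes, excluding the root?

25

Trie structure (* marks end of a word):
(root)
├─ A
│  └─ T
│     ├─ A *
│     │  └─ C *
│     │     ├─ A *
│     │     ├─ C
│     │     │  └─ G *
│     │     └─ G
│     │        ├─ A
│     │        │  ├─ G
│     │        │  │  └─ A *
│     │        │  └─ T *
│     │        └─ C
│     │           └─ A *
│     ├─ C
│     │  └─ A *
│     └─ T *
└─ T
   ├─ A
   │  └─ C
   │     └─ T *
   ├─ C *
   └─ T
      └─ A
         └─ T *
Counting every labelled node above: 25.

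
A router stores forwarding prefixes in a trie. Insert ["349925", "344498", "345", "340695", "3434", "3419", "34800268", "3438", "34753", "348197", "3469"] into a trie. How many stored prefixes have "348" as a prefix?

Walk to "348"; the words in its subtree are exactly those with that prefix.
Words under "348": 34800268, 348197
Count: 2

2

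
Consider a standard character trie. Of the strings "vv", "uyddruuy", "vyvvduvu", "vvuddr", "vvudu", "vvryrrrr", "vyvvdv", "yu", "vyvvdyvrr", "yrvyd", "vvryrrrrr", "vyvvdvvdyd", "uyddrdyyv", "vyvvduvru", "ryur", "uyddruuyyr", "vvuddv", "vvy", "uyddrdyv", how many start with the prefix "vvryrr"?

Walk to "vvryrr"; the words in its subtree are exactly those with that prefix.
Matches: "vvryrrrr", "vvryrrrrr"
Count: 2

2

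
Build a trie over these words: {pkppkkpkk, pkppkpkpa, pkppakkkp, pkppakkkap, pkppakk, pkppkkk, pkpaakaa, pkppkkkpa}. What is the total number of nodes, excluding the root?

Trace insertions, counting only characters that open a new branch:
  "pkppkkpkk" → 9 new (p, k, p, p, k, k, p, k, k)
  "pkppkpkpa" → prefix "pkppk" already present; 4 new (p, k, p, a)
  "pkppakkkp" → prefix "pkpp" already present; 5 new (a, k, k, k, p)
  "pkppakkkap" → prefix "pkppakkk" already present; 2 new (a, p)
  "pkppakk" → prefix "pkppakk" already present; 0 new (none)
  "pkppkkk" → prefix "pkppkk" already present; 1 new (k)
  "pkpaakaa" → prefix "pkp" already present; 5 new (a, a, k, a, a)
  "pkppkkkpa" → prefix "pkppkkk" already present; 2 new (p, a)
Total nodes = 9 + 4 + 5 + 2 + 0 + 1 + 5 + 2 = 28

28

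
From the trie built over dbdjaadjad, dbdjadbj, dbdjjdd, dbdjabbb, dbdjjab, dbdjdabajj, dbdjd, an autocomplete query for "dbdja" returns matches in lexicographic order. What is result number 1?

dbdjaadjad

DFS of the "dbdja" subtree visits, in order: "dbdjaadjad", "dbdjabbb", "dbdjadbj"
Position 1: dbdjaadjad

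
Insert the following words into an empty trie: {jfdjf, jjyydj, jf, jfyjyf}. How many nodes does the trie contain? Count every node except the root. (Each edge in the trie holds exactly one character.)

Trie structure (* marks end of a word):
(root)
└─ j
   ├─ f *
   │  ├─ d
   │  │  └─ j
   │  │     └─ f *
   │  └─ y
   │     └─ j
   │        └─ y
   │           └─ f *
   └─ j
      └─ y
         └─ y
            └─ d
               └─ j *
Counting every labelled node above: 14.

14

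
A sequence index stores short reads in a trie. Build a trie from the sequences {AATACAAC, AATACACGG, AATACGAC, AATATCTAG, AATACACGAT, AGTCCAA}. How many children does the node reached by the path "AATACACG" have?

2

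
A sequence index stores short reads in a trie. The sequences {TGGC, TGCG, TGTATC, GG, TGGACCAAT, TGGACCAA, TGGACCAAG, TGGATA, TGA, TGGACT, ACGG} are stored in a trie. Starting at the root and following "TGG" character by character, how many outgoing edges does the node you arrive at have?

2

Follow the path "TGG" to its node, then look at its outgoing edges.
Distinct next characters after "TGG": A, C.
That node has 2 child edges.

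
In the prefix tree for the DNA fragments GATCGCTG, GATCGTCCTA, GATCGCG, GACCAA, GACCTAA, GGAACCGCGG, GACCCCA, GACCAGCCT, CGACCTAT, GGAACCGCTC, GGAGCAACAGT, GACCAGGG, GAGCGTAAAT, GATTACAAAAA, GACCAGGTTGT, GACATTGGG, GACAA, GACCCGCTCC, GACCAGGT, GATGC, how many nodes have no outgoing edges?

A leaf is a node with no children — equivalently, the end of a word that is not a proper prefix of any other stored word.
Those words: "CGACCTAT", "GACAA", "GACATTGGG", "GACCAA", "GACCAGCCT", "GACCAGGG", "GACCAGGTTGT", "GACCCCA", "GACCCGCTCC", "GACCTAA", "GAGCGTAAAT", "GATCGCG", "GATCGCTG", "GATCGTCCTA", "GATGC", "GATTACAAAAA", "GGAACCGCGG", "GGAACCGCTC", "GGAGCAACAGT"
Leaf count: 19

19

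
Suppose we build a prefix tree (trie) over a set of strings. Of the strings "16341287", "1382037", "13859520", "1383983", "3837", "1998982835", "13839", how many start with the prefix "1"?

6

Traverse to the node for "1", then collect every word in that subtree.
Matches: "1382037", "13839", "1383983", "13859520", "16341287", "1998982835"
Count: 6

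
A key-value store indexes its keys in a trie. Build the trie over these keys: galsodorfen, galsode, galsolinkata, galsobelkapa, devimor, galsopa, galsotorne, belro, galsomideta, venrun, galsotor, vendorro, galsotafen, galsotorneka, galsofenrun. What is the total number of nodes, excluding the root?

Trace insertions, counting only characters that open a new branch:
  "galsodorfen" → 11 new (g, a, l, s, o, d, o, r, f, e, n)
  "galsode" → prefix "galsod" already present; 1 new (e)
  "galsolinkata" → prefix "galso" already present; 7 new (l, i, n, k, a, t, a)
  "galsobelkapa" → prefix "galso" already present; 7 new (b, e, l, k, a, p, a)
  "devimor" → 7 new (d, e, v, i, m, o, r)
  "galsopa" → prefix "galso" already present; 2 new (p, a)
  "galsotorne" → prefix "galso" already present; 5 new (t, o, r, n, e)
  "belro" → 5 new (b, e, l, r, o)
  "galsomideta" → prefix "galso" already present; 6 new (m, i, d, e, t, a)
  "venrun" → 6 new (v, e, n, r, u, n)
  "galsotor" → prefix "galsotor" already present; 0 new (none)
  "vendorro" → prefix "ven" already present; 5 new (d, o, r, r, o)
  "galsotafen" → prefix "galsot" already present; 4 new (a, f, e, n)
  "galsotorneka" → prefix "galsotorne" already present; 2 new (k, a)
  "galsofenrun" → prefix "galso" already present; 6 new (f, e, n, r, u, n)
Total nodes = 11 + 1 + 7 + 7 + 7 + 2 + 5 + 5 + 6 + 6 + 0 + 5 + 4 + 2 + 6 = 74

74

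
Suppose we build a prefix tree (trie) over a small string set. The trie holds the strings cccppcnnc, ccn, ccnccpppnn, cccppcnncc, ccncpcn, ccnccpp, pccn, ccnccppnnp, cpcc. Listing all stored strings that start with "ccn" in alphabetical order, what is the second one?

ccnccpp

Words with prefix "ccn", in lexicographic order: "ccn", "ccnccpp", "ccnccppnnp", "ccnccpppnn", "ccncpcn"
The 2nd is ccnccpp.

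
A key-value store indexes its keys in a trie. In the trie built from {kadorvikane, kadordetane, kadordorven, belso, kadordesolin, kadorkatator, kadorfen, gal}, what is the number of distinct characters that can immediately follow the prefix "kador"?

Walk "kador" from the root, arriving at one node.
Characters that immediately follow "kador" among the stored strings: {d, f, k, v}.
That node has 4 child edges.

4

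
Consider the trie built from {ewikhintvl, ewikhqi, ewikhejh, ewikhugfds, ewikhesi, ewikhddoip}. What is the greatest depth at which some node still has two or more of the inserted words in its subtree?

Look for the deepest trie node that still has at least two words in its subtree.
"ewikhejh" and "ewikhesi" agree on "ewikhe" (6 characters) before diverging; nothing deeper is shared.
Longest shared-prefix length: 6

6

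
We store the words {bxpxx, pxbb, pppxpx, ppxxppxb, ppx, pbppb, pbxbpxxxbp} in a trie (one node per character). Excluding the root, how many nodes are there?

32

Count nodes per top-level branch (shared prefixes stored once):
  'b'-branch (bxpxx): 5 nodes
  'p'-branch (pbppb, pbxbpxxxbp, pppxpx, ppx, ppxxppxb, pxbb): 27 nodes
Sum: 32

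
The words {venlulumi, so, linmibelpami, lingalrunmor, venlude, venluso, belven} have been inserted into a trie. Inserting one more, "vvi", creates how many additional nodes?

"v" is already a path in the trie; the remaining "vi" must be added.
New nodes needed: |"vvi"| − 1 = 3 − 1 = 2.

2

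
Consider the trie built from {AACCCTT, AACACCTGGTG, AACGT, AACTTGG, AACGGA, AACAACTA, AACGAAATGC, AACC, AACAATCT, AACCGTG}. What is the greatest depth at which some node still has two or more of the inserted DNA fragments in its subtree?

5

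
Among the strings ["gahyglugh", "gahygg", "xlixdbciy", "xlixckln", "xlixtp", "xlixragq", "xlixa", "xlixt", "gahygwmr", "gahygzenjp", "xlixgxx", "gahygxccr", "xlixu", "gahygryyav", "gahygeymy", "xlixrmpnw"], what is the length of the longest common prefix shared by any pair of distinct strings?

Look for the deepest trie node that still has at least two words in its subtree.
"gahygeymy" and "gahygg" agree on "gahyg" (5 characters) before diverging; nothing deeper is shared.
Longest shared-prefix length: 5

5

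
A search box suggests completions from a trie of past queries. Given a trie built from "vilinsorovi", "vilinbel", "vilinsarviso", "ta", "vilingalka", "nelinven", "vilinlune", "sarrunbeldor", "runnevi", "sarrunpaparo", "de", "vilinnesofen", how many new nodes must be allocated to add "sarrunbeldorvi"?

2

"sarrunbeldor" is already a path in the trie; the remaining "vi" must be added.
So 14 − 12 = 2 new nodes.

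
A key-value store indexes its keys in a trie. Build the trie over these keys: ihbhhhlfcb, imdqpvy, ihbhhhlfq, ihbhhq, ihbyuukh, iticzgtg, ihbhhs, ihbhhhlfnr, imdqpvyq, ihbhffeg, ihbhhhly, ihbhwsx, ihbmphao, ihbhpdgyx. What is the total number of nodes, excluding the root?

Insert word by word; a character creates a node only if that edge doesn't already exist:
  "ihbhhhlfcb" → 10 new (i, h, b, h, h, h, l, f, c, b)
  "imdqpvy" → prefix "i" already present; 6 new (m, d, q, p, v, y)
  "ihbhhhlfq" → prefix "ihbhhhlf" already present; 1 new (q)
  "ihbhhq" → prefix "ihbhh" already present; 1 new (q)
  "ihbyuukh" → prefix "ihb" already present; 5 new (y, u, u, k, h)
  "iticzgtg" → prefix "i" already present; 7 new (t, i, c, z, g, t, g)
  "ihbhhs" → prefix "ihbhh" already present; 1 new (s)
  "ihbhhhlfnr" → prefix "ihbhhhlf" already present; 2 new (n, r)
  "imdqpvyq" → prefix "imdqpvy" already present; 1 new (q)
  "ihbhffeg" → prefix "ihbh" already present; 4 new (f, f, e, g)
  "ihbhhhly" → prefix "ihbhhhl" already present; 1 new (y)
  "ihbhwsx" → prefix "ihbh" already present; 3 new (w, s, x)
  "ihbmphao" → prefix "ihb" already present; 5 new (m, p, h, a, o)
  "ihbhpdgyx" → prefix "ihbh" already present; 5 new (p, d, g, y, x)
Total nodes = 10 + 6 + 1 + 1 + 5 + 7 + 1 + 2 + 1 + 4 + 1 + 3 + 5 + 5 = 52

52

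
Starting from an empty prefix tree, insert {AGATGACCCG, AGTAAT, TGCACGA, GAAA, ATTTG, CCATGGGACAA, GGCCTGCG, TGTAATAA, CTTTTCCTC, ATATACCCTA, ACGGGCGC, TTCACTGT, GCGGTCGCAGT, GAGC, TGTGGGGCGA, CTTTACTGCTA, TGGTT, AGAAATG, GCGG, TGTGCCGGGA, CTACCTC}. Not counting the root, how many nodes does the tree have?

127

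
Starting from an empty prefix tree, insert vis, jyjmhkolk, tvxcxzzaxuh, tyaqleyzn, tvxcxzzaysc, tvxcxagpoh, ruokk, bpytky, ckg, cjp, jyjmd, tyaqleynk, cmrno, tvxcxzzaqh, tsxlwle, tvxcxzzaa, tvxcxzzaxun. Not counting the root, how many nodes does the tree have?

72

Trace insertions, counting only characters that open a new branch:
  "vis" → 3 new (v, i, s)
  "jyjmhkolk" → 9 new (j, y, j, m, h, k, o, l, k)
  "tvxcxzzaxuh" → 11 new (t, v, x, c, x, z, z, a, x, u, h)
  "tyaqleyzn" → prefix "t" already present; 8 new (y, a, q, l, e, y, z, n)
  "tvxcxzzaysc" → prefix "tvxcxzza" already present; 3 new (y, s, c)
  "tvxcxagpoh" → prefix "tvxcx" already present; 5 new (a, g, p, o, h)
  "ruokk" → 5 new (r, u, o, k, k)
  "bpytky" → 6 new (b, p, y, t, k, y)
  "ckg" → 3 new (c, k, g)
  "cjp" → prefix "c" already present; 2 new (j, p)
  "jyjmd" → prefix "jyjm" already present; 1 new (d)
  "tyaqleynk" → prefix "tyaqley" already present; 2 new (n, k)
  "cmrno" → prefix "c" already present; 4 new (m, r, n, o)
  "tvxcxzzaqh" → prefix "tvxcxzza" already present; 2 new (q, h)
  "tsxlwle" → prefix "t" already present; 6 new (s, x, l, w, l, e)
  "tvxcxzzaa" → prefix "tvxcxzza" already present; 1 new (a)
  "tvxcxzzaxun" → prefix "tvxcxzzaxu" already present; 1 new (n)
Total nodes = 3 + 9 + 11 + 8 + 3 + 5 + 5 + 6 + 3 + 2 + 1 + 2 + 4 + 2 + 6 + 1 + 1 = 72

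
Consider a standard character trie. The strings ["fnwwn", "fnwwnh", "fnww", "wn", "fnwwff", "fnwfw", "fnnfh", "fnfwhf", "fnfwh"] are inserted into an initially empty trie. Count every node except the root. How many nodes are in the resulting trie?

19

Count nodes per top-level branch (shared prefixes stored once):
  'f'-branch (fnfwh, fnfwhf, fnnfh, fnwfw, fnww, fnwwff, fnwwn, fnwwnh): 17 nodes
  'w'-branch (wn): 2 nodes
Sum: 19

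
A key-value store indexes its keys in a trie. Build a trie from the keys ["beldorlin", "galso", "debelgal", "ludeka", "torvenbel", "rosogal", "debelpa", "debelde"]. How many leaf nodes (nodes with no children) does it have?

Leaves are exactly the stored words that no other stored word extends.
Those words: "beldorlin", "debelde", "debelgal", "debelpa", "galso", "ludeka", "rosogal", "torvenbel"
Leaf count: 8

8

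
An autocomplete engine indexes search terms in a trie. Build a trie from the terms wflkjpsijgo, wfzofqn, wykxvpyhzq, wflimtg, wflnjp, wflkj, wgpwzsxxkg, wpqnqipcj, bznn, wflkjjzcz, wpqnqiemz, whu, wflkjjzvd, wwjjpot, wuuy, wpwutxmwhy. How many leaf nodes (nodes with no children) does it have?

Leaves are exactly the stored words that no other stored word extends.
Those words: "bznn", "wflimtg", "wflkjjzcz", "wflkjjzvd", "wflkjpsijgo", "wflnjp", "wfzofqn", "wgpwzsxxkg", "whu", "wpqnqiemz", "wpqnqipcj", "wpwutxmwhy", "wuuy", "wwjjpot", "wykxvpyhzq"
Leaf count: 15

15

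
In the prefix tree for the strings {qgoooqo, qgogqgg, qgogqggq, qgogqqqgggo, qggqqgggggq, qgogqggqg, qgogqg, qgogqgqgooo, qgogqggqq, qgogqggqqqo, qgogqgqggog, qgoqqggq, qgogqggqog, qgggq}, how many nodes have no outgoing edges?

10

A leaf is a node with no children — equivalently, the end of a word that is not a proper prefix of any other stored word.
Those words: "qgggq", "qggqqgggggq", "qgogqggqg", "qgogqggqog", "qgogqggqqqo", "qgogqgqggog", "qgogqgqgooo", "qgogqqqgggo", "qgoooqo", "qgoqqggq"
Leaf count: 10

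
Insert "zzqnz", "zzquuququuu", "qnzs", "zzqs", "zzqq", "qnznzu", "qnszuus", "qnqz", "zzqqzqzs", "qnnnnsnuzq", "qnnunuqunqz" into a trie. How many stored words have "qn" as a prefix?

Filter for entries beginning with "qn":
Words under "qn": qnnnnsnuzq, qnnunuqunqz, qnqz, qnszuus, qnznzu, qnzs
Count: 6

6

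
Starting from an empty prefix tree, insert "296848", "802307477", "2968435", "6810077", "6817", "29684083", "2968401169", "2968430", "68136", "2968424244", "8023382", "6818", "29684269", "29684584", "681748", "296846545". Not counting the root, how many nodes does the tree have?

55

Count nodes per top-level branch (shared prefixes stored once):
  '2'-branch (2968401169, 29684083, 2968424244, 29684269, 2968430, 2968435, 29684584, 296846545, 296848): 30 nodes
  '6'-branch (6810077, 68136, 6817, 681748, 6818): 13 nodes
  '8'-branch (802307477, 8023382): 12 nodes
Sum: 55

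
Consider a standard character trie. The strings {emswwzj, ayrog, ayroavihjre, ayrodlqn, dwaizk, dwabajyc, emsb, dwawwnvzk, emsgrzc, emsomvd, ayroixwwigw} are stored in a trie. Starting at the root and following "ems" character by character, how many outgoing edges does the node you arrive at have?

Follow the path "ems" to its node, then look at its outgoing edges.
Characters that immediately follow "ems" among the stored strings: {b, g, o, w}.
That node has 4 child edges.

4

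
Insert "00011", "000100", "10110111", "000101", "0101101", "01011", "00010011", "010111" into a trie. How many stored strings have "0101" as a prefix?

Filter for entries beginning with "0101":
Words under "0101": 01011, 0101101, 010111
Count: 3

3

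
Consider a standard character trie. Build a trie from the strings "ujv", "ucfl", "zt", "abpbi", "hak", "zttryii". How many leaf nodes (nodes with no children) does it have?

Leaves are exactly the stored words that no other stored word extends.
Those words: "abpbi", "hak", "ucfl", "ujv", "zttryii"
Leaf count: 5

5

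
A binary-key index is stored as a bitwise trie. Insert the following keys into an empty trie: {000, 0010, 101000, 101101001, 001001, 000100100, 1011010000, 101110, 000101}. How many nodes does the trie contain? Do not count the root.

30

Trace insertions, counting only characters that open a new branch:
  "000" → 3 new (0, 0, 0)
  "0010" → prefix "00" already present; 2 new (1, 0)
  "101000" → 6 new (1, 0, 1, 0, 0, 0)
  "101101001" → prefix "101" already present; 6 new (1, 0, 1, 0, 0, 1)
  "001001" → prefix "0010" already present; 2 new (0, 1)
  "000100100" → prefix "000" already present; 6 new (1, 0, 0, 1, 0, 0)
  "1011010000" → prefix "10110100" already present; 2 new (0, 0)
  "101110" → prefix "1011" already present; 2 new (1, 0)
  "000101" → prefix "00010" already present; 1 new (1)
Total nodes = 3 + 2 + 6 + 6 + 2 + 6 + 2 + 2 + 1 = 30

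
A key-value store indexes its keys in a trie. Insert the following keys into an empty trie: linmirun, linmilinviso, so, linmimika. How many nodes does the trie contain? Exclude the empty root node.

21

Insert word by word; a character creates a node only if that edge doesn't already exist:
  "linmirun" → 8 new (l, i, n, m, i, r, u, n)
  "linmilinviso" → prefix "linmi" already present; 7 new (l, i, n, v, i, s, o)
  "so" → 2 new (s, o)
  "linmimika" → prefix "linmi" already present; 4 new (m, i, k, a)
Total nodes = 8 + 7 + 2 + 4 = 21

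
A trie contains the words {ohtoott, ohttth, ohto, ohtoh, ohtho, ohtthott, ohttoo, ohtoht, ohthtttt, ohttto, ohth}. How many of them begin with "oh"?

Walk to "oh"; the words in its subtree are exactly those with that prefix.
Matches: "ohth", "ohtho", "ohthtttt", "ohto", "ohtoh", "ohtoht", "ohtoott", "ohtthott", "ohttoo", "ohttth", "ohttto"
Count: 11

11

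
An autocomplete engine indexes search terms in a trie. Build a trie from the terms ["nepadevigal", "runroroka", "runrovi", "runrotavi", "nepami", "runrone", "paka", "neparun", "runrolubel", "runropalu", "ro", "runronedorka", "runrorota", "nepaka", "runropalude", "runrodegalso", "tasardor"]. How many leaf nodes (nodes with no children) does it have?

A leaf is a node with no children — equivalently, the end of a word that is not a proper prefix of any other stored word.
Those words: "nepadevigal", "nepaka", "nepami", "neparun", "paka", "ro", "runrodegalso", "runrolubel", "runronedorka", "runropalude", "runroroka", "runrorota", "runrotavi", "runrovi", "tasardor"
Leaf count: 15

15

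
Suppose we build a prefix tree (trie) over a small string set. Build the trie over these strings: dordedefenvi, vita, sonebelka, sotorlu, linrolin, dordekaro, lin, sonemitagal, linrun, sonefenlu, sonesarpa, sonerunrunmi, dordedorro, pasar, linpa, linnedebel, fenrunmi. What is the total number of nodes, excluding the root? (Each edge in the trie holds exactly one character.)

95

Count nodes per top-level branch (shared prefixes stored once):
  'd'-branch (dordedefenvi, dordedorro, dordekaro): 20 nodes
  'f'-branch (fenrunmi): 8 nodes
  'l'-branch (lin, linnedebel, linpa, linrolin, linrun): 19 nodes
  'p'-branch (pasar): 5 nodes
  's'-branch (sonebelka, sonefenlu, sonemitagal, sonerunrunmi, sonesarpa, sotorlu): 39 nodes
  'v'-branch (vita): 4 nodes
Sum: 95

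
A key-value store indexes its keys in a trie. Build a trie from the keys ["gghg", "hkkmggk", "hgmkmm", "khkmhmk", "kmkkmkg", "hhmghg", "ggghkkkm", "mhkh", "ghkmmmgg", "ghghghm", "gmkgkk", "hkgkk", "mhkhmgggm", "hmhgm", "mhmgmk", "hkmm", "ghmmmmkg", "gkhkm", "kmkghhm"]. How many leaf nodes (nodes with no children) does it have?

A leaf is a node with no children — equivalently, the end of a word that is not a proper prefix of any other stored word.
Those words: "ggghkkkm", "gghg", "ghghghm", "ghkmmmgg", "ghmmmmkg", "gkhkm", "gmkgkk", "hgmkmm", "hhmghg", "hkgkk", "hkkmggk", "hkmm", "hmhgm", "khkmhmk", "kmkghhm", "kmkkmkg", "mhkhmgggm", "mhmgmk"
Leaf count: 18

18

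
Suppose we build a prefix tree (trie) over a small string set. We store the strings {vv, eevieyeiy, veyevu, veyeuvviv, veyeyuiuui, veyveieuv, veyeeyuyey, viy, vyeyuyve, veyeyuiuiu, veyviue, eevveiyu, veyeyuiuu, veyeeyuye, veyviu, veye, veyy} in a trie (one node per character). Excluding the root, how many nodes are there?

Insert word by word; a character creates a node only if that edge doesn't already exist:
  "vv" → 2 new (v, v)
  "eevieyeiy" → 9 new (e, e, v, i, e, y, e, i, y)
  "veyevu" → prefix "v" already present; 5 new (e, y, e, v, u)
  "veyeuvviv" → prefix "veye" already present; 5 new (u, v, v, i, v)
  "veyeyuiuui" → prefix "veye" already present; 6 new (y, u, i, u, u, i)
  "veyveieuv" → prefix "vey" already present; 6 new (v, e, i, e, u, v)
  "veyeeyuyey" → prefix "veye" already present; 6 new (e, y, u, y, e, y)
  "viy" → prefix "v" already present; 2 new (i, y)
  "vyeyuyve" → prefix "v" already present; 7 new (y, e, y, u, y, v, e)
  "veyeyuiuiu" → prefix "veyeyuiu" already present; 2 new (i, u)
  "veyviue" → prefix "veyv" already present; 3 new (i, u, e)
  "eevveiyu" → prefix "eev" already present; 5 new (v, e, i, y, u)
  "veyeyuiuu" → prefix "veyeyuiuu" already present; 0 new (none)
  "veyeeyuye" → prefix "veyeeyuye" already present; 0 new (none)
  "veyviu" → prefix "veyviu" already present; 0 new (none)
  "veye" → prefix "veye" already present; 0 new (none)
  "veyy" → prefix "vey" already present; 1 new (y)
Total nodes = 2 + 9 + 5 + 5 + 6 + 6 + 6 + 2 + 7 + 2 + 3 + 5 + 0 + 0 + 0 + 0 + 1 = 59

59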